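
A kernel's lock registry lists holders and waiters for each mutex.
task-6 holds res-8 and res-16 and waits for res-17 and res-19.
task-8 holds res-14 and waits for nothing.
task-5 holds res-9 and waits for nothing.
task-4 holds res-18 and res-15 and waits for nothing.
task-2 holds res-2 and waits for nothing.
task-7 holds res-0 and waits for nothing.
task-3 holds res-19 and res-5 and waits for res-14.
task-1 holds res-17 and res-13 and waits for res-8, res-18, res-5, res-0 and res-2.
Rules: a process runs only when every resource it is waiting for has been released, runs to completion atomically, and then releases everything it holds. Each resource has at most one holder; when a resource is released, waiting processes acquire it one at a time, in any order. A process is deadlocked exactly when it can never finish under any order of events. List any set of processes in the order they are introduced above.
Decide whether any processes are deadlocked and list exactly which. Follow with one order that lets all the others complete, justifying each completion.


Deadlocked: task-6 and task-1.
Key observation: along task-6 -> task-1 -> task-6, each member waits on what the next one holds — a deadlock; no other process is dragged down with it.
A valid finishing order for the others: task-8, task-4, task-5, task-3, task-2, task-7.
Verifying each step:
  task-8: no waits; runs immediately, freeing res-14
  task-4: no waits; runs immediately, freeing res-18 and res-15
  task-5: no waits; runs immediately, freeing res-9
  task-3 waits on res-14 — all released -> runs and releases res-19 and res-5
  task-2: no waits; runs immediately, freeing res-2
  task-7: no waits; runs immediately, freeing res-0


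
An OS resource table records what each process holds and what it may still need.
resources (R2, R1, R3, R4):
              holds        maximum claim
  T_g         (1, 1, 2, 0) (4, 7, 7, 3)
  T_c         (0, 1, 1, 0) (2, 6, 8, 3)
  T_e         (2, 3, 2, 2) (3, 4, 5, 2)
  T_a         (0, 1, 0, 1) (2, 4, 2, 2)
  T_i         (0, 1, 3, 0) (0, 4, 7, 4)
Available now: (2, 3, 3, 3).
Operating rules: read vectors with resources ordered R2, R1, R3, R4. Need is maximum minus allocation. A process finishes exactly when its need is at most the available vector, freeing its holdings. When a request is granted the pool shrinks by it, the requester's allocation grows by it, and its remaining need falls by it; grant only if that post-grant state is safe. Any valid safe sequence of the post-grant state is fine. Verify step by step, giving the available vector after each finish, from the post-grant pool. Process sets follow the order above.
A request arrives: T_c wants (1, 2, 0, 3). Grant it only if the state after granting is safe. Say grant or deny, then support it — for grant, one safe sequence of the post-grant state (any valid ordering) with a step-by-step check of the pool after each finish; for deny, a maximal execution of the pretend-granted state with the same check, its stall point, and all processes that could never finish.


DENY. Granting would leave the state unsafe.
Key observation: after T_e, T_a the pool peaks at (3, 5, 5, 3), and each blocked process is short somewhere: T_g on R1; T_c on R3; T_i on R4.
After a pretend grant, a maximal execution: T_e, T_a — then nothing else fits. Walking it through:
  pool = (1, 1, 3, 0)
  T_e needs (1, 1, 3, 0) <= (1, 1, 3, 0) -> finishes; pool += (2, 3, 2, 2) = (3, 4, 5, 2)
  T_a needs (2, 3, 2, 1) <= (3, 4, 5, 2) -> finishes; pool += (0, 1, 0, 1) = (3, 5, 5, 3)
  T_g cannot run: need (3, 6, 5, 3) vs free (3, 5, 5, 3) (insufficient R1)
  T_c cannot run: need (1, 3, 7, 0) vs free (3, 5, 5, 3) (insufficient R3)
  T_i cannot run: need (0, 3, 4, 4) vs free (3, 5, 5, 3) (insufficient R4)
Post-grant, the permanently blocked set is T_g, T_c and T_i.


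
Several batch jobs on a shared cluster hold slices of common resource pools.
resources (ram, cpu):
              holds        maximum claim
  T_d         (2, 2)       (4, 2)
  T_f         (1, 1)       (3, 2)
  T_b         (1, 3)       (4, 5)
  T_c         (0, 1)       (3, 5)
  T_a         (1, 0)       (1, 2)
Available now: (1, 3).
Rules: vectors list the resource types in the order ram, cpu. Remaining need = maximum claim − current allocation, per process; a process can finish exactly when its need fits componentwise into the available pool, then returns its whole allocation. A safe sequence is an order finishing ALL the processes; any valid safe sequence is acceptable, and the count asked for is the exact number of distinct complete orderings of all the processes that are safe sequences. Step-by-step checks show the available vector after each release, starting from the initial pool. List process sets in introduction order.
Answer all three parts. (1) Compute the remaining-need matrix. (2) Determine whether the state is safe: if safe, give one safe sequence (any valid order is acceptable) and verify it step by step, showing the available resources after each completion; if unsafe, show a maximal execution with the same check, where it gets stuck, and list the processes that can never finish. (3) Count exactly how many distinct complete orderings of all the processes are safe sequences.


(1) Need matrix, components ordered ram, cpu:
  T_d: (2, 0)
  T_f: (2, 1)
  T_b: (3, 2)
  T_c: (3, 4)
  T_a: (0, 2)
(2) SAFE, for example via the order T_a, T_f, T_b, T_d, T_c.
Key observation: the first exact fit in this order is T_f — it needs (2, 1) with (2, 3) free, meeting a requested resource to the last unit.
Verifying each step:
  pool = (1, 3)
  T_a needs (0, 2) <= (1, 3) -> finishes; pool += (1, 0) = (2, 3)
  T_f needs (2, 1) <= (2, 3) -> finishes; pool += (1, 1) = (3, 4)
  T_b needs (3, 2) <= (3, 4) -> finishes; pool += (1, 3) = (4, 7)
  T_d needs (2, 0) <= (4, 7) -> finishes; pool += (2, 2) = (6, 9)
  T_c needs (3, 4) <= (6, 9) -> finishes; pool += (0, 1) = (6, 10)
(3) Precisely 12 of the possible complete orderings are safe sequences.


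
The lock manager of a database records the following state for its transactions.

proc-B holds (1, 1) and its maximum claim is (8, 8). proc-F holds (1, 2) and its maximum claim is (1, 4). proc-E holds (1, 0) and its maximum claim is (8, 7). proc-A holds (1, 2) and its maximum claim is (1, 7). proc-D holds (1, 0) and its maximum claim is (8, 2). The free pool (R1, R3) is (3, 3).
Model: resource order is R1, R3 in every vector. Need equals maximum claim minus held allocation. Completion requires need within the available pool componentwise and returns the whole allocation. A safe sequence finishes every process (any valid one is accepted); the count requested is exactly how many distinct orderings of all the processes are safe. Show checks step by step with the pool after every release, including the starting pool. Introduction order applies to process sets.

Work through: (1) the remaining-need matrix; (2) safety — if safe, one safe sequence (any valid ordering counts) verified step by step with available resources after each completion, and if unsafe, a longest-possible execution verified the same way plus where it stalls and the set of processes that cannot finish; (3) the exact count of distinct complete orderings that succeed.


(1) Remaining need (order R1, R3):
  proc-B: (7, 7)
  proc-F: (0, 2)
  proc-E: (7, 7)
  proc-A: (0, 5)
  proc-D: (7, 2)
(2) UNSAFE — no complete ordering exists.
Key observation: even finishing proc-F, proc-A leaves just (5, 7) free — too little R1 for any of the remaining processes.
The run proc-F, proc-A cannot be extended any further. Verifying each step:
  pool = (3, 3)
  proc-F: need (0, 2) fits (3, 3); releases (1, 2), pool now (4, 5)
  proc-A: need (0, 5) fits (4, 5); releases (1, 2), pool now (5, 7)
  proc-B cannot run: need (7, 7) vs free (5, 7) (insufficient R1)
  proc-E cannot run: need (7, 7) vs free (5, 7) (insufficient R1)
  proc-D cannot run: need (7, 2) vs free (5, 7) (insufficient R1)
Permanently blocked: proc-B, proc-E and proc-D.
(3) Precisely 0 of the possible complete orderings are safe sequences.


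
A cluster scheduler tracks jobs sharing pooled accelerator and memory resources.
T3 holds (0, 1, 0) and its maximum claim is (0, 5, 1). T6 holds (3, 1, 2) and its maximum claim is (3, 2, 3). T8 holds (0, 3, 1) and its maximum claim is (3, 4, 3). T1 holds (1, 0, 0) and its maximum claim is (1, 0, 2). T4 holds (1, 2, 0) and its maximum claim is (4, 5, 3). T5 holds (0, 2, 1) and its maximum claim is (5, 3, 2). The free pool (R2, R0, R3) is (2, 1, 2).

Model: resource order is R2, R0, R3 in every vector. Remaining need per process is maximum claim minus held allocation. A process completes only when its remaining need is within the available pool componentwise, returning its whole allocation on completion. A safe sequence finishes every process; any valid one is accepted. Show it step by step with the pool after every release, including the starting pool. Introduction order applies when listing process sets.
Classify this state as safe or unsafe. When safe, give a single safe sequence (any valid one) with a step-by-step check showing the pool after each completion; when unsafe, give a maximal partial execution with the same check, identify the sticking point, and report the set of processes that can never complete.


SAFE — a valid safe sequence is T6, T5, T4, T8, T1, T3.
Key observation: the order's first zero-slack moment is T6 ((0, 1, 1) needed, (2, 1, 2) free — a requested resource with nothing to spare).
Step-by-step check:
  pool = (2, 1, 2)
  T6 needs (0, 1, 1) <= (2, 1, 2) -> finishes; pool += (3, 1, 2) = (5, 2, 4)
  T5 needs (5, 1, 1) <= (5, 2, 4) -> finishes; pool += (0, 2, 1) = (5, 4, 5)
  T4 needs (3, 3, 3) <= (5, 4, 5) -> finishes; pool += (1, 2, 0) = (6, 6, 5)
  T8 needs (3, 1, 2) <= (6, 6, 5) -> finishes; pool += (0, 3, 1) = (6, 9, 6)
  T1 needs (0, 0, 2) <= (6, 9, 6) -> finishes; pool += (1, 0, 0) = (7, 9, 6)
  T3 needs (0, 4, 1) <= (7, 9, 6) -> finishes; pool += (0, 1, 0) = (7, 10, 6)


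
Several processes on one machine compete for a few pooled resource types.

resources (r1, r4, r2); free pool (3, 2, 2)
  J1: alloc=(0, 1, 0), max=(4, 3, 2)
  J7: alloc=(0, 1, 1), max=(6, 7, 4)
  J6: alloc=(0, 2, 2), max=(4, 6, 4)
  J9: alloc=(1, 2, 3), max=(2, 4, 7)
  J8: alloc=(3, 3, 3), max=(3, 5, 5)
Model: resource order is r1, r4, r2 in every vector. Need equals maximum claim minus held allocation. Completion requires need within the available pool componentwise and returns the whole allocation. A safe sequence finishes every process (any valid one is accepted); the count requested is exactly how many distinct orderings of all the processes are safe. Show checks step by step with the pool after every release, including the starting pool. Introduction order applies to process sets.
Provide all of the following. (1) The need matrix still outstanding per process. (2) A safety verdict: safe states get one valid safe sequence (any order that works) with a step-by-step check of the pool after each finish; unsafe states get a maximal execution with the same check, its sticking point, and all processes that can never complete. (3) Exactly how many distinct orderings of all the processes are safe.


(1) Remaining need (order r1, r4, r2):
  J1: (4, 2, 2)
  J7: (6, 6, 3)
  J6: (4, 4, 2)
  J9: (1, 2, 4)
  J8: (0, 2, 2)
(2) SAFE, for example via the order J8, J9, J1, J6, J7.
Key observation: the order's first zero-slack moment is J8 ((0, 2, 2) needed, (3, 2, 2) free — a requested resource with nothing to spare).
Step-by-step check:
  pool = (3, 2, 2)
  run J8 (needs (0, 2, 2), free (3, 2, 2)); after release of (3, 3, 3) the pool is (6, 5, 5)
  run J9 (needs (1, 2, 4), free (6, 5, 5)); after release of (1, 2, 3) the pool is (7, 7, 8)
  run J1 (needs (4, 2, 2), free (7, 7, 8)); after release of (0, 1, 0) the pool is (7, 8, 8)
  run J6 (needs (4, 4, 2), free (7, 8, 8)); after release of (0, 2, 2) the pool is (7, 10, 10)
  run J7 (needs (6, 6, 3), free (7, 10, 10)); after release of (0, 1, 1) the pool is (7, 11, 11)
(3) Precisely 18 of the possible complete orderings are safe sequences.


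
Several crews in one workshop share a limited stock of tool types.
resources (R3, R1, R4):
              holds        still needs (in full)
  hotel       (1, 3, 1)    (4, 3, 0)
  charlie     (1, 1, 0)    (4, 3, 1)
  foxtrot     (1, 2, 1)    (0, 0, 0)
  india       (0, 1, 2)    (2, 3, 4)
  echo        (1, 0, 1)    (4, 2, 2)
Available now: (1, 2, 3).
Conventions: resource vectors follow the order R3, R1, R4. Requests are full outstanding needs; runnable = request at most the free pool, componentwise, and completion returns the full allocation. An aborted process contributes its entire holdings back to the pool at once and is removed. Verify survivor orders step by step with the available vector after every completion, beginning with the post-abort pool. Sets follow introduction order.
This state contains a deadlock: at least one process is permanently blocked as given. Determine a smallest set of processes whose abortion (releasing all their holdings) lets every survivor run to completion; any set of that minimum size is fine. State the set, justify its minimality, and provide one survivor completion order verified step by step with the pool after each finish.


Minimum abort set: charlie and echo.
Key observation: hotel could never have finished before the abort; with (2, 1, 1) returned by charlie and echo, it fits at step 3.
Why nothing smaller works — every single abort fails: hotel alone leaves charlie blocked (short on R3); charlie alone leaves hotel blocked (short on R3); foxtrot alone leaves hotel blocked (short on R3); india alone leaves hotel blocked (short on R3); echo alone leaves hotel blocked (short on R3).
One survivor order: india, foxtrot, hotel. Verifying each step (post-abort pool first):
  pool = (3, 3, 4)
  india needs (2, 3, 4) <= (3, 3, 4) -> finishes; pool += (0, 1, 2) = (3, 4, 6)
  foxtrot needs (0, 0, 0) <= (3, 4, 6) -> finishes; pool += (1, 2, 1) = (4, 6, 7)
  hotel needs (4, 3, 0) <= (4, 6, 7) -> finishes; pool += (1, 3, 1) = (5, 9, 8)


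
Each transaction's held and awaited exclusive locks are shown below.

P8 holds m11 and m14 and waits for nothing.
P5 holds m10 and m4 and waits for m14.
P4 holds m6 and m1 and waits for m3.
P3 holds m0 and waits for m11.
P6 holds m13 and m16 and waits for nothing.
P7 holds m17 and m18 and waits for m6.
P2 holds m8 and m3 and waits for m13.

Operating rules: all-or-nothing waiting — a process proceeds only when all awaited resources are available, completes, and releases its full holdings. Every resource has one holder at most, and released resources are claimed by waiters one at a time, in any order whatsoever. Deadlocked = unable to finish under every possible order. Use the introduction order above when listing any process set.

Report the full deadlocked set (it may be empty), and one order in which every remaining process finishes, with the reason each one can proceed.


No process is deadlocked.
Key observation: the waits form no ring: some process can always run, and its releases unblock the others one by one.
A valid finishing order for the others: P8, P5, P3, P6, P2, P4, P7.
Verifying each step:
  run P8 (it waits on nothing); releases m11 and m14
  run P5 (all its waits — m14 — are resolved); releases m10 and m4
  run P3 (all its waits — m11 — are resolved); releases m0
  run P6 (it waits on nothing); releases m13 and m16
  run P2 (all its waits — m13 — are resolved); releases m8 and m3
  run P4 (all its waits — m3 — are resolved); releases m6 and m1
  run P7 (all its waits — m6 — are resolved); releases m17 and m18


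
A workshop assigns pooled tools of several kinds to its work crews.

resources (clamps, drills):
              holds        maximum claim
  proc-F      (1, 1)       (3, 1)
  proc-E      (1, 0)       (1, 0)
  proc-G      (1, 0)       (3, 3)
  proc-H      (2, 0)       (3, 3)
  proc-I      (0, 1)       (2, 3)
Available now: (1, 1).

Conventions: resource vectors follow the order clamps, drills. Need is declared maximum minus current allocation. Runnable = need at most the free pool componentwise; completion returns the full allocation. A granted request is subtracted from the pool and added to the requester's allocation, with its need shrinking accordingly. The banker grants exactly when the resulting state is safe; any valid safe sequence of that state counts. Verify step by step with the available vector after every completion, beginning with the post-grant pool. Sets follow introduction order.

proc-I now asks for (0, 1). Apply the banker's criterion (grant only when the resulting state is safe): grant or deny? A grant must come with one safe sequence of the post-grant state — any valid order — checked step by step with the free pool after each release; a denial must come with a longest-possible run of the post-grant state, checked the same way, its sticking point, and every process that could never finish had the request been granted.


GRANT: granting preserves safety; a valid post-grant sequence is proc-E, proc-F, proc-I, proc-H, proc-G.
Key observation: even at the reduced pool (1, 0), proc-E fits immediately, so safety survives the grant.
Step-by-step check of the post-grant state:
  pool = (1, 0)
  proc-E needs (0, 0) <= (1, 0) -> finishes; pool += (1, 0) = (2, 0)
  proc-F needs (2, 0) <= (2, 0) -> finishes; pool += (1, 1) = (3, 1)
  proc-I needs (2, 1) <= (3, 1) -> finishes; pool += (0, 2) = (3, 3)
  proc-H needs (1, 3) <= (3, 3) -> finishes; pool += (2, 0) = (5, 3)
  proc-G needs (2, 3) <= (5, 3) -> finishes; pool += (1, 0) = (6, 3)


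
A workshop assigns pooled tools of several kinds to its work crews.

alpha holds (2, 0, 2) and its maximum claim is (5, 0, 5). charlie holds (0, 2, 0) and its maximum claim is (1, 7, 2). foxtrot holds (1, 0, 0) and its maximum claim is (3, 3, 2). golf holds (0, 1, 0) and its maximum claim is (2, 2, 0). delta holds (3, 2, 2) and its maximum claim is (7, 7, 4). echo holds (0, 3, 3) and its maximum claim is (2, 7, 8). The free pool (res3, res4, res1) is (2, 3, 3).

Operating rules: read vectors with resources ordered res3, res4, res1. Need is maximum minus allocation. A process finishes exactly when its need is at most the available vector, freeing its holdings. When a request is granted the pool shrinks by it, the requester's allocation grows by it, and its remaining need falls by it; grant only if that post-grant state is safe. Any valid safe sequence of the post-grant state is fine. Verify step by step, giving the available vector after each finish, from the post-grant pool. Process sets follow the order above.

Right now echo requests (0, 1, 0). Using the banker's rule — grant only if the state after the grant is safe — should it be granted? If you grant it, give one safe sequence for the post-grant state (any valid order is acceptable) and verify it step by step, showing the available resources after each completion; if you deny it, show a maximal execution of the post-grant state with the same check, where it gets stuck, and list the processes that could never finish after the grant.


GRANT: granting preserves safety; a valid post-grant sequence is golf, foxtrot, alpha, echo, delta, charlie.
Key observation: post-grant, (2, 2, 3) remains, and an order beginning with golf completes everyone.
Check on the post-grant state, step by step:
  pool = (2, 2, 3)
  golf: need (2, 1, 0) fits (2, 2, 3); releases (0, 1, 0), pool now (2, 3, 3)
  foxtrot: need (2, 3, 2) fits (2, 3, 3); releases (1, 0, 0), pool now (3, 3, 3)
  alpha: need (3, 0, 3) fits (3, 3, 3); releases (2, 0, 2), pool now (5, 3, 5)
  echo: need (2, 3, 5) fits (5, 3, 5); releases (0, 4, 3), pool now (5, 7, 8)
  delta: need (4, 5, 2) fits (5, 7, 8); releases (3, 2, 2), pool now (8, 9, 10)
  charlie: need (1, 5, 2) fits (8, 9, 10); releases (0, 2, 0), pool now (8, 11, 10)


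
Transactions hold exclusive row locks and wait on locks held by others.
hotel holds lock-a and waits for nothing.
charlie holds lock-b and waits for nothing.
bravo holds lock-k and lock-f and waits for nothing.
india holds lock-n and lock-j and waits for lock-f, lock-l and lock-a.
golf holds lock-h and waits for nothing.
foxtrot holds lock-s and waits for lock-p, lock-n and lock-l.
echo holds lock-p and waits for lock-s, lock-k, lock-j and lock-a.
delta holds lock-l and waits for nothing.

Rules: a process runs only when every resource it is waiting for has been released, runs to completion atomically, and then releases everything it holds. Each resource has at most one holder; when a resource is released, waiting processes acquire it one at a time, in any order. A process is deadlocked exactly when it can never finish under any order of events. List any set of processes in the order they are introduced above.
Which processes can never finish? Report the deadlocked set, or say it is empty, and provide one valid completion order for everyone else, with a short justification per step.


The deadlocked set is foxtrot and echo.
Key observation: the wait chain closes on itself along foxtrot -> echo -> foxtrot; no other process is dragged down with it.
One completion order for the rest: hotel, golf, delta, bravo, india, charlie.
Walking it through:
  hotel waits on nothing -> runs at once and releases lock-a
  golf waits on nothing -> runs at once and releases lock-h
  delta waits on nothing -> runs at once and releases lock-l
  bravo waits on nothing -> runs at once and releases lock-k and lock-f
  run india (all its waits — lock-f, lock-l and lock-a — are resolved); releases lock-n and lock-j
  charlie waits on nothing -> runs at once and releases lock-b


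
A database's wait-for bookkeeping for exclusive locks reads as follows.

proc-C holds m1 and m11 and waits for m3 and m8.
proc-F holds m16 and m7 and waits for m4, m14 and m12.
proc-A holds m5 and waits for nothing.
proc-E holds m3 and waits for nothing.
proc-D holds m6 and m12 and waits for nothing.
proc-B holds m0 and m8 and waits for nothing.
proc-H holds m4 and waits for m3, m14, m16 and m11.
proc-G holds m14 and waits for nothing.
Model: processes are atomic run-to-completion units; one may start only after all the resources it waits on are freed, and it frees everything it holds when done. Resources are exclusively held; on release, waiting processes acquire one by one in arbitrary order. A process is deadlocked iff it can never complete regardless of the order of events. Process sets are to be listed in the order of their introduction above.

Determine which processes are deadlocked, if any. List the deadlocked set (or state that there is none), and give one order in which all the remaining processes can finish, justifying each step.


Deadlocked: proc-F and proc-H.
Key observation: nobody on the ring proc-F -> proc-H -> proc-F can start until another member finishes, which never happens; no other process is dragged down with it.
One completion order for the rest: proc-D, proc-E, proc-B, proc-C, proc-A, proc-G.
Step-by-step check:
  proc-D: no waits; runs immediately, freeing m6 and m12
  proc-E: no waits; runs immediately, freeing m3
  proc-B: no waits; runs immediately, freeing m0 and m8
  proc-C: everything it awaited (m3 and m8) is free; runs, freeing m1 and m11
  proc-A: no waits; runs immediately, freeing m5
  proc-G: no waits; runs immediately, freeing m14


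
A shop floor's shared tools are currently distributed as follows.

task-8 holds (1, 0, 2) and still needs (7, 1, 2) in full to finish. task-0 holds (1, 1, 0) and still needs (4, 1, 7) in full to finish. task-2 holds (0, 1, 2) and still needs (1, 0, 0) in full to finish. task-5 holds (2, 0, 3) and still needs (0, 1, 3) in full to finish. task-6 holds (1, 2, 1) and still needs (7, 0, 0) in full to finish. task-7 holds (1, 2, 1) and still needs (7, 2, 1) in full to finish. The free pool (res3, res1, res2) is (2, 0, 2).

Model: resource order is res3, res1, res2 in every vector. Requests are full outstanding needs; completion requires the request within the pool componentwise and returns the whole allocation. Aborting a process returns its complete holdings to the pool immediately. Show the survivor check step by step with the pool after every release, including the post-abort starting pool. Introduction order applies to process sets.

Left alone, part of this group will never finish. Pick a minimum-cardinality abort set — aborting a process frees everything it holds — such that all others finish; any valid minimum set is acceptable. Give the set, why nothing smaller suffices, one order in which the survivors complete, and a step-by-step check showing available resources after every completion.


Abort task-6 and task-7.
Key observation: aborting task-6 and task-7 returns (2, 4, 2), and task-8 — hopeless before — runs at step 4 with the returned capacity in the pool.
Why nothing smaller works — every single abort fails: task-8 alone leaves task-6 blocked (short on res3); task-0 alone leaves task-8 blocked (short on res3); task-2 alone leaves task-8 blocked (short on res3); task-5 alone leaves task-8 blocked (short on res3); task-6 alone leaves task-8 blocked (short on res3); task-7 alone leaves task-8 blocked (short on res3).
Survivors finish in the order: task-5, task-2, task-0, task-8. Step-by-step check (pool after the aborts first):
  pool = (4, 4, 4)
  run task-5 (needs (0, 1, 3), free (4, 4, 4)); after release of (2, 0, 3) the pool is (6, 4, 7)
  run task-2 (needs (1, 0, 0), free (6, 4, 7)); after release of (0, 1, 2) the pool is (6, 5, 9)
  run task-0 (needs (4, 1, 7), free (6, 5, 9)); after release of (1, 1, 0) the pool is (7, 6, 9)
  run task-8 (needs (7, 1, 2), free (7, 6, 9)); after release of (1, 0, 2) the pool is (8, 6, 11)


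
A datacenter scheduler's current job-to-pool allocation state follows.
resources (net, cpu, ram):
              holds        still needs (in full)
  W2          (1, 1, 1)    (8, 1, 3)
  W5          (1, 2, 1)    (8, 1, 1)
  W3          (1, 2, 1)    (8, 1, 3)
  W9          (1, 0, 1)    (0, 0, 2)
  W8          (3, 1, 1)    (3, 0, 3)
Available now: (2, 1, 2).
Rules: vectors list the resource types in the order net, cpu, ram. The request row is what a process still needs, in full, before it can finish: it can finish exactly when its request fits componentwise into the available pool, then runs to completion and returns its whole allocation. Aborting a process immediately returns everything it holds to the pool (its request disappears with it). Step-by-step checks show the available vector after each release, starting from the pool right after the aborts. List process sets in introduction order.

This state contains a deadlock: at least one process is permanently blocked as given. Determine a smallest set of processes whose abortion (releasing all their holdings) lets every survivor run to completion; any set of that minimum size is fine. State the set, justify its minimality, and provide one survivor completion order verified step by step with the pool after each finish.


Minimum abort set: W5 and W3.
Key observation: no ordering could ever have run W2 before the abort of W5 and W3; with (2, 4, 2) back in the pool it fits at step 3.
No one abort is enough; case by case: W2 alone leaves W5 blocked (short on net); W5 alone leaves W2 blocked (short on net); W3 alone leaves W2 blocked (short on net); W9 alone leaves W2 blocked (short on net); W8 alone leaves W2 blocked (short on net).
Survivors finish in the order: W9, W8, W2. Step-by-step check (pool after the aborts first):
  pool = (4, 5, 4)
  run W9 (needs (0, 0, 2), free (4, 5, 4)); after release of (1, 0, 1) the pool is (5, 5, 5)
  run W8 (needs (3, 0, 3), free (5, 5, 5)); after release of (3, 1, 1) the pool is (8, 6, 6)
  run W2 (needs (8, 1, 3), free (8, 6, 6)); after release of (1, 1, 1) the pool is (9, 7, 7)


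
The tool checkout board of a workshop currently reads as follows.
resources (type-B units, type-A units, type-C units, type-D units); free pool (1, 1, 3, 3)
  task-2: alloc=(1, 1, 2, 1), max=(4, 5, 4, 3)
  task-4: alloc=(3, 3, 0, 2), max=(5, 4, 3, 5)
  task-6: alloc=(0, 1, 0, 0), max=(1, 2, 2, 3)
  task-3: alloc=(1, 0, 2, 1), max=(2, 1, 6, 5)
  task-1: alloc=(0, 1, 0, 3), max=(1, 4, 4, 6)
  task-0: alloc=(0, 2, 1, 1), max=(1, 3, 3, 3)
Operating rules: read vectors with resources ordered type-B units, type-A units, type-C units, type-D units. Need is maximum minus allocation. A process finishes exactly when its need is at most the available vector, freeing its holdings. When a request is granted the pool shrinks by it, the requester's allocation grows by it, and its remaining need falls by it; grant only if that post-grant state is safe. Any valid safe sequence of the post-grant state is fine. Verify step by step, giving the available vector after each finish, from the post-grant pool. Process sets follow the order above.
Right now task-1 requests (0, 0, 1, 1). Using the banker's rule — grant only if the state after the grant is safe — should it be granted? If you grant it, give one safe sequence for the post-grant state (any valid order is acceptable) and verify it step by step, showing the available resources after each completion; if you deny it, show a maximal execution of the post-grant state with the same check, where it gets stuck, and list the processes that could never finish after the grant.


GRANT. The post-grant state is safe; one safe sequence: task-0, task-1, task-3, task-4, task-6, task-2.
Key observation: granting shrinks the pool to (1, 1, 2, 2), yet task-0 still fits and the chain goes through.
Verifying the post-grant state step by step:
  pool = (1, 1, 2, 2)
  task-0: need (1, 1, 2, 2) fits (1, 1, 2, 2); releases (0, 2, 1, 1), pool now (1, 3, 3, 3)
  task-1: need (1, 3, 3, 2) fits (1, 3, 3, 3); releases (0, 1, 1, 4), pool now (1, 4, 4, 7)
  task-3: need (1, 1, 4, 4) fits (1, 4, 4, 7); releases (1, 0, 2, 1), pool now (2, 4, 6, 8)
  task-4: need (2, 1, 3, 3) fits (2, 4, 6, 8); releases (3, 3, 0, 2), pool now (5, 7, 6, 10)
  task-6: need (1, 1, 2, 3) fits (5, 7, 6, 10); releases (0, 1, 0, 0), pool now (5, 8, 6, 10)
  task-2: need (3, 4, 2, 2) fits (5, 8, 6, 10); releases (1, 1, 2, 1), pool now (6, 9, 8, 11)


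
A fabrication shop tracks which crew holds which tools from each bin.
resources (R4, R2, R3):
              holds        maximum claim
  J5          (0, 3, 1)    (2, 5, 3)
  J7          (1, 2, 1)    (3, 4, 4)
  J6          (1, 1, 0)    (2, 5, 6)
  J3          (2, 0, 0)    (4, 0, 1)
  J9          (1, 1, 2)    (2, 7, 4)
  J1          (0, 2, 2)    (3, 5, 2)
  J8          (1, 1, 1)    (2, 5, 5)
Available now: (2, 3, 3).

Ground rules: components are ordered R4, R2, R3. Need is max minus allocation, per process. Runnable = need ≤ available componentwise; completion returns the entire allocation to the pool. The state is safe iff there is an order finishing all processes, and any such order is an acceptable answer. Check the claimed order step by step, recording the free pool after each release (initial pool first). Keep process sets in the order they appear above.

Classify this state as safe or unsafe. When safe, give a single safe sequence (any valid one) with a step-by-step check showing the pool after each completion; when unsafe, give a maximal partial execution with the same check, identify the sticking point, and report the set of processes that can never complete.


The state is SAFE; one workable sequence: J5, J9, J1, J7, J8, J6, J3.
Key observation: the first exact fit in this order is J5 — it needs (2, 2, 2) with (2, 3, 3) free, meeting a requested resource to the last unit.
Step-by-step check:
  pool = (2, 3, 3)
  run J5 (needs (2, 2, 2), free (2, 3, 3)); after release of (0, 3, 1) the pool is (2, 6, 4)
  run J9 (needs (1, 6, 2), free (2, 6, 4)); after release of (1, 1, 2) the pool is (3, 7, 6)
  run J1 (needs (3, 3, 0), free (3, 7, 6)); after release of (0, 2, 2) the pool is (3, 9, 8)
  run J7 (needs (2, 2, 3), free (3, 9, 8)); after release of (1, 2, 1) the pool is (4, 11, 9)
  run J8 (needs (1, 4, 4), free (4, 11, 9)); after release of (1, 1, 1) the pool is (5, 12, 10)
  run J6 (needs (1, 4, 6), free (5, 12, 10)); after release of (1, 1, 0) the pool is (6, 13, 10)
  run J3 (needs (2, 0, 1), free (6, 13, 10)); after release of (2, 0, 0) the pool is (8, 13, 10)


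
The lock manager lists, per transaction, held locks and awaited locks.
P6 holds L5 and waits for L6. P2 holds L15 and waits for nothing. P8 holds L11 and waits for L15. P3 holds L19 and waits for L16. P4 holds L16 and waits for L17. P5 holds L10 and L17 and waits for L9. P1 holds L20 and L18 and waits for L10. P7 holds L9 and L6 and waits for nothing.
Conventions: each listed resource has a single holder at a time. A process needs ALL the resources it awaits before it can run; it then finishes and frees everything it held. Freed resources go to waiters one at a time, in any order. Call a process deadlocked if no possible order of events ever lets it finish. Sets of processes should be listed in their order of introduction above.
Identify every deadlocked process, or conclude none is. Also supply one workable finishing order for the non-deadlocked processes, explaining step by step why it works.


The deadlocked set is empty.
Key observation: although several processes wait, no cycle exists — each chain bottoms out at a free runner.
A valid finishing order for the others: P7, P5, P6, P4, P1, P3, P2, P8.
Step-by-step check:
  P7 waits on nothing -> runs at once and releases L9 and L6
  P5 waits on L9 — all released -> runs and releases L10 and L17
  P6 waits on L6 — all released -> runs and releases L5
  P4 waits on L17 — all released -> runs and releases L16
  P1 waits on L10 — all released -> runs and releases L20 and L18
  P3 waits on L16 — all released -> runs and releases L19
  P2 waits on nothing -> runs at once and releases L15
  P8 waits on L15 — all released -> runs and releases L11


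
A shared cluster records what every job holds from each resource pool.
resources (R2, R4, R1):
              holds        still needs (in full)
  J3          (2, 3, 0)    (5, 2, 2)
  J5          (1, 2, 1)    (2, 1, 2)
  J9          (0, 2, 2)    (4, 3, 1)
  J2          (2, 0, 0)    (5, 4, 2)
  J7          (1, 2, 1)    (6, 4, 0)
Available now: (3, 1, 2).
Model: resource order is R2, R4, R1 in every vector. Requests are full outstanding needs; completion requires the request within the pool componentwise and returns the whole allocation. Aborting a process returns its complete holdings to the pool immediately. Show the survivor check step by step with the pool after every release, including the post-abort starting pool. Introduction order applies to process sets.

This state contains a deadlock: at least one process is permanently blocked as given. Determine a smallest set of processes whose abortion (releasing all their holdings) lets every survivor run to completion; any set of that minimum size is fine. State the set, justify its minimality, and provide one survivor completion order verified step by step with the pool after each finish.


Abort J7.
Key observation: no ordering could ever have run J3 before the abort of J7; with (1, 2, 1) back in the pool it fits at step 3.
Minimality: the empty abort set fails — the state is deadlocked as it stands.
One survivor order: J5, J9, J3, J2. Step-by-step check (post-abort pool first):
  pool = (4, 3, 3)
  run J5 (needs (2, 1, 2), free (4, 3, 3)); after release of (1, 2, 1) the pool is (5, 5, 4)
  run J9 (needs (4, 3, 1), free (5, 5, 4)); after release of (0, 2, 2) the pool is (5, 7, 6)
  run J3 (needs (5, 2, 2), free (5, 7, 6)); after release of (2, 3, 0) the pool is (7, 10, 6)
  run J2 (needs (5, 4, 2), free (7, 10, 6)); after release of (2, 0, 0) the pool is (9, 10, 6)


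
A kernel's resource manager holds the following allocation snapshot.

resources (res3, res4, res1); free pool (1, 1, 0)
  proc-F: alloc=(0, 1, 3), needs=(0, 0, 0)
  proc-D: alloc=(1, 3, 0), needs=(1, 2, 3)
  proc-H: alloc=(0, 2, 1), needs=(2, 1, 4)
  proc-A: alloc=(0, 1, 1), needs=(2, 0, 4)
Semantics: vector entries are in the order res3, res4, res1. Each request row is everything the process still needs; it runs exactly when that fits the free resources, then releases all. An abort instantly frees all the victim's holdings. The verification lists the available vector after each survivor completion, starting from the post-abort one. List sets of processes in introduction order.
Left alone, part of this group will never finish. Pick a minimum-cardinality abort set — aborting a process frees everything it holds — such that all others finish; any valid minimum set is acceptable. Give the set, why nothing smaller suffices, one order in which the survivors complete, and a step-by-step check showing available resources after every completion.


Abort proc-A.
Key observation: proc-H had no path to completion before; after the abort of proc-A ((0, 1, 1) returned), step 3 is where it fits.
Minimality: the empty abort set fails — the state is deadlocked as it stands.
Survivors finish in the order: proc-F, proc-D, proc-H. Step-by-step check (pool after the aborts first):
  pool = (1, 2, 1)
  run proc-F (needs (0, 0, 0), free (1, 2, 1)); after release of (0, 1, 3) the pool is (1, 3, 4)
  run proc-D (needs (1, 2, 3), free (1, 3, 4)); after release of (1, 3, 0) the pool is (2, 6, 4)
  run proc-H (needs (2, 1, 4), free (2, 6, 4)); after release of (0, 2, 1) the pool is (2, 8, 5)


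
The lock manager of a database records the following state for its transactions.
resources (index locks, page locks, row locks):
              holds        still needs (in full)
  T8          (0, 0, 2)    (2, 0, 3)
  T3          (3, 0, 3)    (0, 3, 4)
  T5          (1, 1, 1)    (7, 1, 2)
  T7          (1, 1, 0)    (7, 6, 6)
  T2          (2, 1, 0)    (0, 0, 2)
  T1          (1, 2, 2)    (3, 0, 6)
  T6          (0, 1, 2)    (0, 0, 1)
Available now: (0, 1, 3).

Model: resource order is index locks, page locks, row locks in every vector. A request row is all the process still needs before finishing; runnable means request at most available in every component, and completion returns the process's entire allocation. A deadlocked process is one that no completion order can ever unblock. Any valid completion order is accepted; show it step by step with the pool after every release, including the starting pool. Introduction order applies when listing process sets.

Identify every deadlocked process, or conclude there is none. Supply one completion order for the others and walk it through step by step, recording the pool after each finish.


Deadlocked set: T5 and T7.
Key observation: the pool after T2, T6, T8, T3, T1 is (6, 5, 12); every surviving request exceeds it in index locks, so progress ends there.
One completion order for the rest: T2, T6, T8, T3, T1. Step-by-step check:
  pool = (0, 1, 3)
  run T2 (needs (0, 0, 2), free (0, 1, 3)); after release of (2, 1, 0) the pool is (2, 2, 3)
  run T6 (needs (0, 0, 1), free (2, 2, 3)); after release of (0, 1, 2) the pool is (2, 3, 5)
  run T8 (needs (2, 0, 3), free (2, 3, 5)); after release of (0, 0, 2) the pool is (2, 3, 7)
  run T3 (needs (0, 3, 4), free (2, 3, 7)); after release of (3, 0, 3) the pool is (5, 3, 10)
  run T1 (needs (3, 0, 6), free (5, 3, 10)); after release of (1, 2, 2) the pool is (6, 5, 12)
None of the blocked processes ever fits:
  T5 still needs (7, 1, 2) but only (6, 5, 12) is free — short on index locks
  T7 still needs (7, 6, 6) but only (6, 5, 12) is free — short on index locks and page locks


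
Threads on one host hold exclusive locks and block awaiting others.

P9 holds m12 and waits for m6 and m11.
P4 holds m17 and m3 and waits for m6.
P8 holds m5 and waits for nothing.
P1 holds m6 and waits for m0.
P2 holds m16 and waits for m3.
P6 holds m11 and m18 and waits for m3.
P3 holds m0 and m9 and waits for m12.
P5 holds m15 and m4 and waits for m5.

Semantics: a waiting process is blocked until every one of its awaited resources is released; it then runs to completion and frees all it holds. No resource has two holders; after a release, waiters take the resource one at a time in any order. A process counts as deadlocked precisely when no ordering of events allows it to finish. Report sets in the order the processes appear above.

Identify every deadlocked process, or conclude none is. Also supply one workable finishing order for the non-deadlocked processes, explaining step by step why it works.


The deadlocked set is P9, P4, P1, P2, P6 and P3.
Key observation: the waits loop around P9 -> P1 -> P3 -> P9 with no way out; P4 and P6 are caught in further circular waits and P2 waits into the deadlock from upstream.
One completion order for the rest: P8, P5.
Verifying each step:
  P8 waits on nothing -> runs at once and releases m5
  run P5 (all its waits — m5 — are resolved); releases m15 and m4
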